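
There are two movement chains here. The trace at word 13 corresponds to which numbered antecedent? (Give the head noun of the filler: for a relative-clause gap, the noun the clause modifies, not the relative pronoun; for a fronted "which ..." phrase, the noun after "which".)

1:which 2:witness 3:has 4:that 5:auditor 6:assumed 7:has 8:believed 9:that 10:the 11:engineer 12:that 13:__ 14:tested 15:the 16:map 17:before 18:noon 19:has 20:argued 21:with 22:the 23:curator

11

The marked gap is inside the relative clause, the subject of "tested".
Its filler is the head noun "engineer" (via "that"), at word 11.
(The other dependency links word 2 to a gap after word 6.)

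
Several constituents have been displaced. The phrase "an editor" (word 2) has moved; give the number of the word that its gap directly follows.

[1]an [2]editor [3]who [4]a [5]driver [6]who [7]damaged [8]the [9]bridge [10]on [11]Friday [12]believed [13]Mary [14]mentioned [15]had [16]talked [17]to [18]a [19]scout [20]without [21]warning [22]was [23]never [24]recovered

The displaced element is "an editor" (word 2).
It is linked across 2 clause boundaries (Ø → Ø).
It functions as the subject of "talked", so the gap sits immediately after word 14 ("mentioned").
Base order: A driver who damaged the bridge on Friday believed Mary mentioned that an editor had talked to a scout without warning.

14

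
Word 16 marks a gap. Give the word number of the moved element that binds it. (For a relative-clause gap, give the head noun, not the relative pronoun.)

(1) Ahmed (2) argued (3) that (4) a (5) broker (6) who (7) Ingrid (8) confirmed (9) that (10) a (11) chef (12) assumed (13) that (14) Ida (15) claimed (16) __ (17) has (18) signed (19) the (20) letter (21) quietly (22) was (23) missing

5

The gap at 16 is the subject of "signed", inside a relative clause.
The relative pronoun is "who" (word 6); it is bound by the head noun immediately before it.
Its filler is the head noun "broker", at word 5.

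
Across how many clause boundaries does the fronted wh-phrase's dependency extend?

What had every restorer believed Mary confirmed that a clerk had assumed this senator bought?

3

"what" is extracted from the object of "bought".
Boundaries crossed, outermost first: [Ø], [that], [Ø] — 3 in total.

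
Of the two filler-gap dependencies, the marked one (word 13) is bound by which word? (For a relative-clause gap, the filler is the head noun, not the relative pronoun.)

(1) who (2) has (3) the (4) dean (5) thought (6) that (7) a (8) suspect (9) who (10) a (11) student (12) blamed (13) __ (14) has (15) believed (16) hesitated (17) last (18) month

The marked gap is inside the relative clause, the direct object of "blamed".
Its filler is the head noun "suspect" (via "who"), at word 8.
(The other dependency links word 1 to a gap after word 15.)

8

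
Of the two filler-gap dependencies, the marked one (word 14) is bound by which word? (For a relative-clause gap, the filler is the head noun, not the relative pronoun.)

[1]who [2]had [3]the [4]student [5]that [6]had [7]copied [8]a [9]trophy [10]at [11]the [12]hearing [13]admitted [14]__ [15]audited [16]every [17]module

The marked gap is the subject of "audited".
Its filler is the fronted wh-phrase "who", at word 1.
(The other dependency links word 4 to a gap after word 5.)

1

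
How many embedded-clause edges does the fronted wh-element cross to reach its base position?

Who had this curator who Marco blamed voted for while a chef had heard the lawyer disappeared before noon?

0

"who" originates inside the matrix clause — no clause boundary is crossed.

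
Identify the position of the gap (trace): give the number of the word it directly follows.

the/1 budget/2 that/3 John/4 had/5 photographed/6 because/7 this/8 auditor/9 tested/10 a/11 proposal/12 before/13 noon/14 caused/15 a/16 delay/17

6

The displaced element is "the budget" (word 2).
It functions as the direct object of "photographed", so the gap sits immediately after word 6 ("photographed").
Base order: John had photographed the budget because this auditor tested a proposal before noon.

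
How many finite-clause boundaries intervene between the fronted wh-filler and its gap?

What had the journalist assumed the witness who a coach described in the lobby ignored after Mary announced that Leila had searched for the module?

"what" is extracted from the object of "ignored".
Boundaries crossed, outermost first: [Ø] — 1 in total.

1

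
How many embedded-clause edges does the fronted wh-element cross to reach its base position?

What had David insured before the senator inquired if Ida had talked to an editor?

0

"what" originates inside the matrix clause — no clause boundary is crossed.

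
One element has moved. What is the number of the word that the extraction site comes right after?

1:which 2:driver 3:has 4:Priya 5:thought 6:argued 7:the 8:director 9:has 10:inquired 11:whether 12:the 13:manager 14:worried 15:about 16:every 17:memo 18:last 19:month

The displaced element is "which driver" (word 2).
It is linked across 1 clause boundary (Ø).
It functions as the subject of "argued", so the gap sits immediately after word 5 ("thought").
Base order: Priya has thought that which driver argued the director has inquired whether the manager worried about every memo last month.

5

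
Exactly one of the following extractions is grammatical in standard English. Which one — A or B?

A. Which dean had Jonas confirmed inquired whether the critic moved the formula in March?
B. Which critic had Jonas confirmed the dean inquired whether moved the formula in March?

In B, the wh-phrase is extracted from inside a wh-island (introduced by "whether"), which blocks movement.
In A, the extraction path crosses only that-complement boundaries, which are transparent.
So A is grammatical.

A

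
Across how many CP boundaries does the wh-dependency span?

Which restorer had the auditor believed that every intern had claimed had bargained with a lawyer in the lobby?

"which restorer" is extracted from the subject of "bargained".
Boundaries crossed, outermost first: [that], [Ø] — 2 in total.

2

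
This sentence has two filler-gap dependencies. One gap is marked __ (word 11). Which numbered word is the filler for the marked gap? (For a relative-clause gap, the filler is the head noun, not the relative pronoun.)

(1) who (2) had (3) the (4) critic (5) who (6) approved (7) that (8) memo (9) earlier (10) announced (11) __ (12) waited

1

The marked gap is the subject of "waited".
Its filler is the fronted wh-phrase "who", at word 1.
(The other dependency links word 4 to a gap after word 5.)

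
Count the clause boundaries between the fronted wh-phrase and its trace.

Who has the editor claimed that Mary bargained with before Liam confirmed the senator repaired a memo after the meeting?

1

"who" is extracted from the PP object of "bargained".
Boundaries crossed, outermost first: [that] — 1 in total.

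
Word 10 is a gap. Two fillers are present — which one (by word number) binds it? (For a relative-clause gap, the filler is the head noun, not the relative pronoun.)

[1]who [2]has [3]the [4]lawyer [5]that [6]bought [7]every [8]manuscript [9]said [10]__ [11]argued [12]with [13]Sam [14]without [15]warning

The marked gap is the subject of "argued".
Its filler is the fronted wh-phrase "who", at word 1.
(The other dependency links word 4 to a gap after word 5.)

1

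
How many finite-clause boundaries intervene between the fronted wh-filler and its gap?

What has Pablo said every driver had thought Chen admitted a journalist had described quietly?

3

"what" is extracted from the object of "described".
Boundaries crossed, outermost first: [Ø], [Ø], [Ø] — 3 in total.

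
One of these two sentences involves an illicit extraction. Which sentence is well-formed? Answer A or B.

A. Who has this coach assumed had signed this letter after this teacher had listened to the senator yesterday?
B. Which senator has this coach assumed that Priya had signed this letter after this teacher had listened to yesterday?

A

In B, the wh-phrase is extracted from inside an adjunct island (introduced by "after"), which blocks movement.
In A, the extraction path crosses only that-complement boundaries, which are transparent.
So A is grammatical.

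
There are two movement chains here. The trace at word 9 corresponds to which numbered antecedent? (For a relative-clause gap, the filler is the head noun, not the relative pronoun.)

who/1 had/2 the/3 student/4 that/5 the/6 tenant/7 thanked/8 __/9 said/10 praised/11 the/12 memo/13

4

The marked gap is inside the relative clause, the direct object of "thanked".
Its filler is the head noun "student" (via "that"), at word 4.
(The other dependency links word 1 to a gap after word 10.)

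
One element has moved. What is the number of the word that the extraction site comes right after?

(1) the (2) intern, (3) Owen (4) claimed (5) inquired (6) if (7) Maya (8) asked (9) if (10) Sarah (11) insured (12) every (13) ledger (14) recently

4

The displaced element is "the intern" (word 2).
It is linked across 1 clause boundary (Ø).
It functions as the subject of "inquired", so the gap sits immediately after word 4 ("claimed").
Base order: Owen claimed the intern inquired if Maya asked if Sarah insured every ledger recently.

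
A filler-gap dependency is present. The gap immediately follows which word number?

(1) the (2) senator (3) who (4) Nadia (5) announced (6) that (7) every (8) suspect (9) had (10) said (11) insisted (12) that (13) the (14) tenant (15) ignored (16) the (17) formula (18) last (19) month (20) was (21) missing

The displaced element is "the senator" (word 2).
It is linked across 2 clause boundaries (that → Ø).
It functions as the subject of "insisted", so the gap sits immediately after word 10 ("said").
Base order: Nadia announced that every suspect had said the senator insisted that the tenant ignored the formula last month.

10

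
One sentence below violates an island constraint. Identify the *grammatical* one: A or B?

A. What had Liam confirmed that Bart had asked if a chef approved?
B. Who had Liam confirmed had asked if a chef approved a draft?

B

In A, the wh-phrase is extracted from inside a wh-island (introduced by "if"), which blocks movement.
In B, the extraction path crosses only that-complement boundaries, which are transparent.
So B is grammatical.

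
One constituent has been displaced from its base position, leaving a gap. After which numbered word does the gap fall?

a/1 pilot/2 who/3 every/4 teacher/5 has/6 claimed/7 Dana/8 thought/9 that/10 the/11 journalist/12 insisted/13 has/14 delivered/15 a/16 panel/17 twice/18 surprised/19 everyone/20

13

The displaced element is "a pilot" (word 2).
It is linked across 3 clause boundaries (Ø → that → Ø).
It functions as the subject of "delivered", so the gap sits immediately after word 13 ("insisted").
Base order: Every teacher has claimed Dana thought that the journalist insisted that a pilot has delivered a panel twice.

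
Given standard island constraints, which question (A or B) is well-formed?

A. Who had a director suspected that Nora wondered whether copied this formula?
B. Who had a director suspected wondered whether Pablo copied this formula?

In A, the wh-phrase is extracted from inside a wh-island (introduced by "whether"), which blocks movement.
In B, the extraction path crosses only that-complement boundaries, which are transparent.
So B is grammatical.

B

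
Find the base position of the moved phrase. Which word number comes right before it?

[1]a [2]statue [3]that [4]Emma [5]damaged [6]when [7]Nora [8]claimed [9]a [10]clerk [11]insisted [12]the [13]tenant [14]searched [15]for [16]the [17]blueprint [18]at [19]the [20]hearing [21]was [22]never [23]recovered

The displaced element is "a statue" (word 2).
It functions as the direct object of "damaged", so the gap sits immediately after word 5 ("damaged").
Base order: Emma damaged a statue when Nora claimed a clerk insisted the tenant searched for the blueprint at the hearing.

5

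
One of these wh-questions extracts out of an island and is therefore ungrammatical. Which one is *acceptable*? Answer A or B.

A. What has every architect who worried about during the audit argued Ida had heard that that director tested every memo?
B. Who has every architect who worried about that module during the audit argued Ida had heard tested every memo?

B

In A, the wh-phrase is extracted from inside a complex-NP island (relative clause) (introduced by "who"), which blocks movement.
In B, the extraction path crosses only that-complement boundaries, which are transparent.
So B is grammatical.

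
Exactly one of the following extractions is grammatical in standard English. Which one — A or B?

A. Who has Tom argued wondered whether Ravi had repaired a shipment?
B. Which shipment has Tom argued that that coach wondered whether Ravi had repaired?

In B, the wh-phrase is extracted from inside a wh-island (introduced by "whether"), which blocks movement.
In A, the extraction path crosses only that-complement boundaries, which are transparent.
So A is grammatical.

A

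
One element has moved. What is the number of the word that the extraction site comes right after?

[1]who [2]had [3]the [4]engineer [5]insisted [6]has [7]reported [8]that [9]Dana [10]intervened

The displaced element is "who" (word 1).
It is linked across 1 clause boundary (Ø).
It functions as the subject of "reported", so the gap sits immediately after word 5 ("insisted").
Base order: The engineer had insisted who has reported that Dana intervened.

5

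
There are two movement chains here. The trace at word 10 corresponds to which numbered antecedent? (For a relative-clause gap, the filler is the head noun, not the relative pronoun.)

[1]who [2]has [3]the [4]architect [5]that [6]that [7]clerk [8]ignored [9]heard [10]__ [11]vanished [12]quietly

1

The marked gap is the subject of "vanished".
Its filler is the fronted wh-phrase "who", at word 1.
(The other dependency links word 4 to a gap after word 8.)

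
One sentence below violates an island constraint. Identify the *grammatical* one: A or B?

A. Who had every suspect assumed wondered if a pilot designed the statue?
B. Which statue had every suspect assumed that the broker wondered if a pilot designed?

In B, the wh-phrase is extracted from inside a wh-island (introduced by "if"), which blocks movement.
In A, the extraction path crosses only that-complement boundaries, which are transparent.
So A is grammatical.

A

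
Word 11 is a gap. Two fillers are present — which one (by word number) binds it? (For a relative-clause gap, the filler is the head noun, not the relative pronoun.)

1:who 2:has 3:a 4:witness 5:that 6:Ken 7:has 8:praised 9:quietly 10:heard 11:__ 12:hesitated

The marked gap is the subject of "hesitated".
Its filler is the fronted wh-phrase "who", at word 1.
(The other dependency links word 4 to a gap after word 8.)

1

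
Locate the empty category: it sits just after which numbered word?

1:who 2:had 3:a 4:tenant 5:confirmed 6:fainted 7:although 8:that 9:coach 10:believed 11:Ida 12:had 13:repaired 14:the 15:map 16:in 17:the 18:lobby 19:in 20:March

The displaced element is "who" (word 1).
It is linked across 1 clause boundary (Ø).
It functions as the subject of "fainted", so the gap sits immediately after word 5 ("confirmed").
Base order: A tenant had confirmed that who fainted although that coach believed Ida had repaired the map in the lobby in March.

5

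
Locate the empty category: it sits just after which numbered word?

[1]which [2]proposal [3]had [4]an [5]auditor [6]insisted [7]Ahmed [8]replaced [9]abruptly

The displaced element is "which proposal" (word 2).
It is linked across 1 clause boundary (Ø).
It functions as the direct object of "replaced", so the gap sits immediately after word 8 ("replaced").
Base order: An auditor had insisted Ahmed replaced which proposal abruptly.

8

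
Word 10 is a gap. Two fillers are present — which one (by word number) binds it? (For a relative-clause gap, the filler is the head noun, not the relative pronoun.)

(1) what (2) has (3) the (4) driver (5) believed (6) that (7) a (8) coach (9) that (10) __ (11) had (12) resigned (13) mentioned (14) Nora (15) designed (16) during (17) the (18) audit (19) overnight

8

The marked gap is inside the relative clause, the subject of "resigned".
Its filler is the head noun "coach" (via "that"), at word 8.
(The other dependency links word 1 to a gap after word 15.)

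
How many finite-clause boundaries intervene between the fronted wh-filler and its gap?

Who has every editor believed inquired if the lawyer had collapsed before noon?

"who" is extracted from the subject of "inquired".
Boundaries crossed, outermost first: [Ø] — 1 in total.

1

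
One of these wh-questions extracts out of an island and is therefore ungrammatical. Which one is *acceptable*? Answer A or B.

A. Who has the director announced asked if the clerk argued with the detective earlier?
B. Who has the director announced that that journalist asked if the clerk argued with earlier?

A

In B, the wh-phrase is extracted from inside a wh-island (introduced by "if"), which blocks movement.
In A, the extraction path crosses only that-complement boundaries, which are transparent.
So A is grammatical.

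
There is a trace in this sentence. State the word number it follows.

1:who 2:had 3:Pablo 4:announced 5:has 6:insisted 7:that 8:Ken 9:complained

4

The displaced element is "who" (word 1).
It is linked across 1 clause boundary (Ø).
It functions as the subject of "insisted", so the gap sits immediately after word 4 ("announced").
Base order: Pablo had announced that who has insisted that Ken complained.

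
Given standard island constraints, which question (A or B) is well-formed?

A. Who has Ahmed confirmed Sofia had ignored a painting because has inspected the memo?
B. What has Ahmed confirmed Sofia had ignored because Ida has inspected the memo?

B

In A, the wh-phrase is extracted from inside an adjunct island (introduced by "because"), which blocks movement.
In B, the extraction path crosses only that-complement boundaries, which are transparent.
So B is grammatical.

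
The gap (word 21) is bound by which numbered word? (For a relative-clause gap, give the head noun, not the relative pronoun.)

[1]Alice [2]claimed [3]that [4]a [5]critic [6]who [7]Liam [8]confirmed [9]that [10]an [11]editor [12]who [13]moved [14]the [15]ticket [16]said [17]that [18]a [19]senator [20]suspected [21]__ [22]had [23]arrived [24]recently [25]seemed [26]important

The gap at 21 is the subject of "arrived", inside a relative clause.
The relative pronoun is "who" (word 6); it is bound by the head noun immediately before it.
Its filler is the head noun "critic", at word 5.

5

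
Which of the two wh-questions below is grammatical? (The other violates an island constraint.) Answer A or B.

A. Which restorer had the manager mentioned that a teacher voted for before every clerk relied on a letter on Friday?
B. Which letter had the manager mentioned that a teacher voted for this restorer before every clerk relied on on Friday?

A

In B, the wh-phrase is extracted from inside an adjunct island (introduced by "before"), which blocks movement.
In A, the extraction path crosses only that-complement boundaries, which are transparent.
So A is grammatical.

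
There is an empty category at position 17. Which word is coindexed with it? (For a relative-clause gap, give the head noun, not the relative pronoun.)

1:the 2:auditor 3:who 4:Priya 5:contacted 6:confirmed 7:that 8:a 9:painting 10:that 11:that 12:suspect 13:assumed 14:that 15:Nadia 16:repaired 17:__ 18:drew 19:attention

The gap at 17 is the object of "repaired", inside a relative clause.
The relative pronoun is "that" (word 10); it is bound by the head noun immediately before it.
Its filler is the head noun "painting", at word 9.

9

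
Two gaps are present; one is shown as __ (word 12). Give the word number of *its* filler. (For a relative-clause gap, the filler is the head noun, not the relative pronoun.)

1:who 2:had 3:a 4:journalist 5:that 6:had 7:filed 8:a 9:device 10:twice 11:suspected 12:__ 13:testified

The marked gap is the subject of "testified".
Its filler is the fronted wh-phrase "who", at word 1.
(The other dependency links word 4 to a gap after word 5.)

1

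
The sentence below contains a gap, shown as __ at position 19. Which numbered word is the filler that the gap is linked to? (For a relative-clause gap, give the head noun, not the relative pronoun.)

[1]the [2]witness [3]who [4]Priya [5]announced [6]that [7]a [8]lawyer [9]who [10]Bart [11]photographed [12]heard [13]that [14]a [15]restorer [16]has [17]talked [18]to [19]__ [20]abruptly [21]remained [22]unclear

The gap at 19 is the prepositional object of "talked", inside a relative clause.
The relative pronoun is "who" (word 3); it is bound by the head noun immediately before it.
Its filler is the head noun "witness", at word 2.

2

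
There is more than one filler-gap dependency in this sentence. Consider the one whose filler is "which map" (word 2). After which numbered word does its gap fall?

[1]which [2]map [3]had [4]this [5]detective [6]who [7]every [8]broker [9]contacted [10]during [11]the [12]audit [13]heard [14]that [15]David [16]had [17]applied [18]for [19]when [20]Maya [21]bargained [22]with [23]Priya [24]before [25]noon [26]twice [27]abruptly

18

The displaced element is "which map" (word 2).
It is linked across 1 clause boundary (that).
It functions as the object of the preposition "for" of "applied", so the gap sits immediately after word 18 ("for").
Base order: This detective who every broker contacted during the audit had heard that David had applied for which map when Maya bargained with Priya before noon twice abruptly.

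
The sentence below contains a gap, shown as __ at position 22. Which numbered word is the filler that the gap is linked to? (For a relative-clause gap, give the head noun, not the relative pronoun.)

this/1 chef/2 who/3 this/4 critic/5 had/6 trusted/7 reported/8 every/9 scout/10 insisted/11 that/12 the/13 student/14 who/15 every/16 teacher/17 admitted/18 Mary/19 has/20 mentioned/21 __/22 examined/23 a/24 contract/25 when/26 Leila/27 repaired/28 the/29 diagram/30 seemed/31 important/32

The gap at 22 is the subject of "examined", inside a relative clause.
The relative pronoun is "who" (word 15); it is bound by the head noun immediately before it.
Its filler is the head noun "student", at word 14.

14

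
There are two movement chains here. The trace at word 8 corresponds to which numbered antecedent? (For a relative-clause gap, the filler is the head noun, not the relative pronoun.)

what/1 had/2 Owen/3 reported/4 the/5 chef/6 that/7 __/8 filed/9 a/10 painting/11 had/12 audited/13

6

The marked gap is inside the relative clause, the subject of "filed".
Its filler is the head noun "chef" (via "that"), at word 6.
(The other dependency links word 1 to a gap after word 13.)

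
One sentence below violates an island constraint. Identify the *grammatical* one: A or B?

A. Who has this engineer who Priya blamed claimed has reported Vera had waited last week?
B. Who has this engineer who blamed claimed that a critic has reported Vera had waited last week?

In B, the wh-phrase is extracted from inside a complex-NP island (relative clause) (introduced by "who"), which blocks movement.
In A, the extraction path crosses only that-complement boundaries, which are transparent.
So A is grammatical.

A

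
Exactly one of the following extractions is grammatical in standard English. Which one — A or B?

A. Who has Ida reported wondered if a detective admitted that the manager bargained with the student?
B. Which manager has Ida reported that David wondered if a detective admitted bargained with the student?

A

In B, the wh-phrase is extracted from inside a wh-island (introduced by "if"), which blocks movement.
In A, the extraction path crosses only that-complement boundaries, which are transparent.
So A is grammatical.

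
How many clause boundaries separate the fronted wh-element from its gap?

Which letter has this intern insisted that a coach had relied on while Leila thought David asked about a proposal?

1

"which letter" is extracted from the PP object of "relied".
Boundaries crossed, outermost first: [that] — 1 in total.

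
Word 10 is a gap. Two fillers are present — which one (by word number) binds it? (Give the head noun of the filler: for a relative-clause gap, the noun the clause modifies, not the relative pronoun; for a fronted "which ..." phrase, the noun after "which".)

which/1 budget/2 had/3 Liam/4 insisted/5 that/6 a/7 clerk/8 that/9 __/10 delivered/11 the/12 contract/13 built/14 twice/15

8

The marked gap is inside the relative clause, the subject of "delivered".
Its filler is the head noun "clerk" (via "that"), at word 8.
(The other dependency links word 2 to a gap after word 14.)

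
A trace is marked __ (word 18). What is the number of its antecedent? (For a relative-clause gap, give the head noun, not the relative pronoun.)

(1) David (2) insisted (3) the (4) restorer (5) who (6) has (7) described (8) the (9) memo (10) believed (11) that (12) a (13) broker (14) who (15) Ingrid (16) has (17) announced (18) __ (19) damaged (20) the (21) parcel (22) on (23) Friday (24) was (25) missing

13

The gap at 18 is the subject of "damaged", inside a relative clause.
The relative pronoun is "who" (word 14); it is bound by the head noun immediately before it.
Its filler is the head noun "broker", at word 13.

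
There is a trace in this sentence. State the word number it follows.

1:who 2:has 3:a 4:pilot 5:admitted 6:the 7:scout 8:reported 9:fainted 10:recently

The displaced element is "who" (word 1).
It is linked across 2 clause boundaries (Ø → Ø).
It functions as the subject of "fainted", so the gap sits immediately after word 8 ("reported").
Base order: A pilot has admitted the scout reported who fainted recently.

8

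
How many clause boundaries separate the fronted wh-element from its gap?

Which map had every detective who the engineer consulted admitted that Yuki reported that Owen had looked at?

2

"which map" is extracted from the PP object of "looked".
Boundaries crossed, outermost first: [that], [that] — 2 in total.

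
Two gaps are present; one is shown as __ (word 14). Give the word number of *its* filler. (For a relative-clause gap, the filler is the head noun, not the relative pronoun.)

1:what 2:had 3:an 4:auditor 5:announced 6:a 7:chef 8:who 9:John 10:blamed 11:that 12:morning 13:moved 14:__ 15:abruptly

1

The marked gap is the direct object of "moved".
Its filler is the fronted wh-phrase "what", at word 1.
(The other dependency links word 7 to a gap after word 10.)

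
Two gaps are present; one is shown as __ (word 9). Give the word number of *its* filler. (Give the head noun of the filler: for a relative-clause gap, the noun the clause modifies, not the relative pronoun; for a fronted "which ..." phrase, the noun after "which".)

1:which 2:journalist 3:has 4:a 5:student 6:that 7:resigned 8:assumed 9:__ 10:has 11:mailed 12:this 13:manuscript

2

The marked gap is the subject of "mailed".
Its filler is the fronted wh-phrase "which journalist", at word 2.
(The other dependency links word 5 to a gap after word 6.)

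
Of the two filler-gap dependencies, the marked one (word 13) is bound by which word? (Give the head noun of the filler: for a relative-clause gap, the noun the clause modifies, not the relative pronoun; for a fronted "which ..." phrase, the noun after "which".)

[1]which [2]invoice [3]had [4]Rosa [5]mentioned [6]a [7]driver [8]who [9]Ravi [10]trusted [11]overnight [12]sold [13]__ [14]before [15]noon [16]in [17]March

2

The marked gap is the direct object of "sold".
Its filler is the fronted wh-phrase "which invoice", at word 2.
(The other dependency links word 7 to a gap after word 10.)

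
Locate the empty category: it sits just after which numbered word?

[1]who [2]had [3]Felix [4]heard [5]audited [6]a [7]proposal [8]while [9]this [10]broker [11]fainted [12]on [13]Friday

4

The displaced element is "who" (word 1).
It is linked across 1 clause boundary (Ø).
It functions as the subject of "audited", so the gap sits immediately after word 4 ("heard").
Base order: Felix had heard who audited a proposal while this broker fainted on Friday.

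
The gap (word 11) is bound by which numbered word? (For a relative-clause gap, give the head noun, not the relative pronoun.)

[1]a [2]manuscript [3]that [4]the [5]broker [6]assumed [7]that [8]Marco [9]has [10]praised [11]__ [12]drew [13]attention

2

The gap at 11 is the object of "praised", inside a relative clause.
The relative pronoun is "that" (word 3); it is bound by the head noun immediately before it.
Its filler is the head noun "manuscript", at word 2.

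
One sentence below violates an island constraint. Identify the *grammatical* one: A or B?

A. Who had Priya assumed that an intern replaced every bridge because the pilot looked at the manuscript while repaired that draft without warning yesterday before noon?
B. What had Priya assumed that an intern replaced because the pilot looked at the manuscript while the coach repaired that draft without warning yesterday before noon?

In A, the wh-phrase is extracted from inside an adjunct island (introduced by "because"), which blocks movement.
In B, the extraction path crosses only that-complement boundaries, which are transparent.
So B is grammatical.

B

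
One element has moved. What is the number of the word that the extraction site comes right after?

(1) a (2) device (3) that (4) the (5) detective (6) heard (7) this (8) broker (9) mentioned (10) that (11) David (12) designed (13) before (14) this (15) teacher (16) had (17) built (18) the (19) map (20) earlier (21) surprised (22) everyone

The displaced element is "a device" (word 2).
It is linked across 2 clause boundaries (Ø → that).
It functions as the direct object of "designed", so the gap sits immediately after word 12 ("designed").
Base order: The detective heard this broker mentioned that David designed a device before this teacher had built the map earlier.

12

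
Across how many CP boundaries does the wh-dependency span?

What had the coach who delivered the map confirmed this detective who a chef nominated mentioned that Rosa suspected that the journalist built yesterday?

"what" is extracted from the object of "built".
Boundaries crossed, outermost first: [Ø], [that], [that] — 3 in total.

3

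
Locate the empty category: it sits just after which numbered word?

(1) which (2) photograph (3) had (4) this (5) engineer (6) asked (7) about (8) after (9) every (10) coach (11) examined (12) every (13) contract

7

The displaced element is "which photograph" (word 2).
It functions as the object of the preposition "about" of "asked", so the gap sits immediately after word 7 ("about").
Base order: This engineer had asked about which photograph after every coach examined every contract.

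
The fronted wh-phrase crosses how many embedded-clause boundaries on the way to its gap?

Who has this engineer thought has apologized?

"who" is extracted from the subject of "apologized".
Boundaries crossed, outermost first: [Ø] — 1 in total.

1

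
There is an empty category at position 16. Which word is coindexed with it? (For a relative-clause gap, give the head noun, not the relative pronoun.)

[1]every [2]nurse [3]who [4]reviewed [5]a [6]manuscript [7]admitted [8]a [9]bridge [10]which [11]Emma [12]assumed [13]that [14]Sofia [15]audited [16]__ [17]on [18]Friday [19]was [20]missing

The gap at 16 is the object of "audited", inside a relative clause.
The relative pronoun is "which" (word 10); it is bound by the head noun immediately before it.
Its filler is the head noun "bridge", at word 9.

9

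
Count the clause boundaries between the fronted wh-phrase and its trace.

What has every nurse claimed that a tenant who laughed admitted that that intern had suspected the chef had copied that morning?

3

"what" is extracted from the object of "copied".
Boundaries crossed, outermost first: [that], [that], [Ø] — 3 in total.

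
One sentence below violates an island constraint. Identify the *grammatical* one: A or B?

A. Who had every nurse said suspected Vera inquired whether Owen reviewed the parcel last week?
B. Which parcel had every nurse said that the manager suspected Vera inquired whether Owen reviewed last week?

A

In B, the wh-phrase is extracted from inside a wh-island (introduced by "whether"), which blocks movement.
In A, the extraction path crosses only that-complement boundaries, which are transparent.
So A is grammatical.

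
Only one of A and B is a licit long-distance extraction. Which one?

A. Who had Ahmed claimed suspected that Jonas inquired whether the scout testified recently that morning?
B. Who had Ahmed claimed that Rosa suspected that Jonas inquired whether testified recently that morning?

In B, the wh-phrase is extracted from inside a wh-island (introduced by "whether"), which blocks movement.
In A, the extraction path crosses only that-complement boundaries, which are transparent.
So A is grammatical.

A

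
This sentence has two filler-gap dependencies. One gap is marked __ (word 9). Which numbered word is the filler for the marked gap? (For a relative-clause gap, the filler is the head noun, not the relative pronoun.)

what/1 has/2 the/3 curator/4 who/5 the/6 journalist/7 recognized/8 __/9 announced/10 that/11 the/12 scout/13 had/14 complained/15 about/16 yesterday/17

4

The marked gap is inside the relative clause, the direct object of "recognized".
Its filler is the head noun "curator" (via "who"), at word 4.
(The other dependency links word 1 to a gap after word 16.)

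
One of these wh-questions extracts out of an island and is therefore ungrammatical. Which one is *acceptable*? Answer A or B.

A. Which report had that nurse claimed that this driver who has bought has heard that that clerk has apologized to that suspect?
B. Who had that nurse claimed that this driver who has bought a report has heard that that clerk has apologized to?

B

In A, the wh-phrase is extracted from inside a complex-NP island (relative clause) (introduced by "who"), which blocks movement.
In B, the extraction path crosses only that-complement boundaries, which are transparent.
So B is grammatical.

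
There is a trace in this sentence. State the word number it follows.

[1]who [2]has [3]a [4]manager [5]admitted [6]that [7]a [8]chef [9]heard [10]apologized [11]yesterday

The displaced element is "who" (word 1).
It is linked across 2 clause boundaries (that → Ø).
It functions as the subject of "apologized", so the gap sits immediately after word 9 ("heard").
Base order: A manager has admitted that a chef heard who apologized yesterday.

9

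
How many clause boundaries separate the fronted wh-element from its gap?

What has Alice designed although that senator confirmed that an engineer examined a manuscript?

0

"what" originates inside the matrix clause — no clause boundary is crossed.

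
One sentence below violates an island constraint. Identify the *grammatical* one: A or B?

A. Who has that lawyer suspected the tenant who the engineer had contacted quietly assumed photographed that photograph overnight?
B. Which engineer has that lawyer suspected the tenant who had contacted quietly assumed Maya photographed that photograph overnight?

In B, the wh-phrase is extracted from inside a complex-NP island (relative clause) (introduced by "who"), which blocks movement.
In A, the extraction path crosses only that-complement boundaries, which are transparent.
So A is grammatical.

A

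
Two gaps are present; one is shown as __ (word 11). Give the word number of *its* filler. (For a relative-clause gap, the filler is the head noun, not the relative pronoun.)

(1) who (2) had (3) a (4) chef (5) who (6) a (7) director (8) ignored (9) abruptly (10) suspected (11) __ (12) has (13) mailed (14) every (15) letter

1

The marked gap is the subject of "mailed".
Its filler is the fronted wh-phrase "who", at word 1.
(The other dependency links word 4 to a gap after word 8.)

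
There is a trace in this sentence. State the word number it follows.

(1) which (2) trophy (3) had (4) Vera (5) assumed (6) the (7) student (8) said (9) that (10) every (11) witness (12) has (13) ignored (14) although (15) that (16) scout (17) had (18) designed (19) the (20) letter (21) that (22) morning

The displaced element is "which trophy" (word 2).
It is linked across 2 clause boundaries (Ø → that).
It functions as the direct object of "ignored", so the gap sits immediately after word 13 ("ignored").
Base order: Vera had assumed the student said that every witness has ignored which trophy although that scout had designed the letter that morning.

13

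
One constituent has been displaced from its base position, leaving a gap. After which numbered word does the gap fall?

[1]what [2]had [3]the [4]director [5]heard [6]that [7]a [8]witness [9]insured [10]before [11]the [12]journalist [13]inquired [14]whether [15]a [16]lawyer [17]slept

The displaced element is "what" (word 1).
It is linked across 1 clause boundary (that).
It functions as the direct object of "insured", so the gap sits immediately after word 9 ("insured").
Base order: The director had heard that a witness insured what before the journalist inquired whether a lawyer slept.

9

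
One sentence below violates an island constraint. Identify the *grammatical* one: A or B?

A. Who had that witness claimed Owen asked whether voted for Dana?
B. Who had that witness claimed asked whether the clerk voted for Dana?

B

In A, the wh-phrase is extracted from inside a wh-island (introduced by "whether"), which blocks movement.
In B, the extraction path crosses only that-complement boundaries, which are transparent.
So B is grammatical.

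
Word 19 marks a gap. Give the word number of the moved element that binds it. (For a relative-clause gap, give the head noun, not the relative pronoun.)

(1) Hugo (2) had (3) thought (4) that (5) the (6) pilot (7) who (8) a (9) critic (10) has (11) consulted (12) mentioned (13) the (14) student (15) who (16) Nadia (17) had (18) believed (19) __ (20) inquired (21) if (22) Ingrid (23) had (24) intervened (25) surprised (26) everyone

The gap at 19 is the subject of "inquired", inside a relative clause.
The relative pronoun is "who" (word 15); it is bound by the head noun immediately before it.
Its filler is the head noun "student", at word 14.

14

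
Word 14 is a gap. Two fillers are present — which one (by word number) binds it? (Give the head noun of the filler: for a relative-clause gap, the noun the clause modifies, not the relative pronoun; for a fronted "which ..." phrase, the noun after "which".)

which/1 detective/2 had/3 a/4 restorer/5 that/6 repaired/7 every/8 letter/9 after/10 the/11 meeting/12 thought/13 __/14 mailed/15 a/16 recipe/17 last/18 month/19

2

The marked gap is the subject of "mailed".
Its filler is the fronted wh-phrase "which detective", at word 2.
(The other dependency links word 5 to a gap after word 6.)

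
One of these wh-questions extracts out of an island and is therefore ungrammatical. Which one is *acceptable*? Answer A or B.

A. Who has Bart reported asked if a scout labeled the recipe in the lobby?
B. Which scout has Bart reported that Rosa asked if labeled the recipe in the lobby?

A

In B, the wh-phrase is extracted from inside a wh-island (introduced by "if"), which blocks movement.
In A, the extraction path crosses only that-complement boundaries, which are transparent.
So A is grammatical.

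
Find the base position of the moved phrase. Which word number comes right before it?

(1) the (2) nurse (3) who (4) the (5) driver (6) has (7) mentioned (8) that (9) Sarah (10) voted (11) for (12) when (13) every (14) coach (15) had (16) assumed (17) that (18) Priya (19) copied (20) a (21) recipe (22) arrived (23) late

11

The displaced element is "the nurse" (word 2).
It is linked across 1 clause boundary (that).
It functions as the object of the preposition "for" of "voted", so the gap sits immediately after word 11 ("for").
Base order: The driver has mentioned that Sarah voted for the nurse when every coach had assumed that Priya copied a recipe.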